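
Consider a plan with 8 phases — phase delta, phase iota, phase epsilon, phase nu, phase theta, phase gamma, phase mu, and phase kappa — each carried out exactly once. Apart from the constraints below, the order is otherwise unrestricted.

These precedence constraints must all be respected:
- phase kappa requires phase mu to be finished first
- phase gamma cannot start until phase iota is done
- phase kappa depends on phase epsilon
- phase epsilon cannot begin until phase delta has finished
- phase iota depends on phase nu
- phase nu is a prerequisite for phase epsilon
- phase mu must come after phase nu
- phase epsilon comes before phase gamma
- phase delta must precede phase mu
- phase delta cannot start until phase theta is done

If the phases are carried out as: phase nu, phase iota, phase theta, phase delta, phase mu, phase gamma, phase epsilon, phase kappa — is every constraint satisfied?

Here phase epsilon comes after phase gamma.
That contradicts the constraint that phase epsilon must precede phase gamma.

No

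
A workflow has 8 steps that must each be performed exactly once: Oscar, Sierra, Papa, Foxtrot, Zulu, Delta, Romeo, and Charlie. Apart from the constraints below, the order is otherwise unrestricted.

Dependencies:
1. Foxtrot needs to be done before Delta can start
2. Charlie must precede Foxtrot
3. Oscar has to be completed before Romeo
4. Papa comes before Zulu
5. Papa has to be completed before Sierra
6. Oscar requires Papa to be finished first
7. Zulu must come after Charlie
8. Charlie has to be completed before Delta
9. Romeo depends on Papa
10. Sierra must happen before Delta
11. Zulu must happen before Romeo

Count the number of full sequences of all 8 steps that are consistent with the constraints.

232

2 steps have no prerequisites (Papa, Charlie), so any of them could come first.
Enumerating by repeatedly choosing an available step (one whose prerequisites are all placed) gives 232 distinct complete orderings.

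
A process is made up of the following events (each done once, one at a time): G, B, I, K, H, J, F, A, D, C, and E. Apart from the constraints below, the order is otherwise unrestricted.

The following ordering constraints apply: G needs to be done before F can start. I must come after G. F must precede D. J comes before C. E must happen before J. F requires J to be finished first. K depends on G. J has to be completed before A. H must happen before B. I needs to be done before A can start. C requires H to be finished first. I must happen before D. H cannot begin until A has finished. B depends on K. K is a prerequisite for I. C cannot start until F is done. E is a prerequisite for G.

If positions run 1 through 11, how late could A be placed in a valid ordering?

Every event that must follow A has to come after it. Tracing all chains starting from A, those events are: B, H, C — 3 in total.
So at least 3 events follow A, putting A no later than position 8. That position is achievable by scheduling everything else first.

8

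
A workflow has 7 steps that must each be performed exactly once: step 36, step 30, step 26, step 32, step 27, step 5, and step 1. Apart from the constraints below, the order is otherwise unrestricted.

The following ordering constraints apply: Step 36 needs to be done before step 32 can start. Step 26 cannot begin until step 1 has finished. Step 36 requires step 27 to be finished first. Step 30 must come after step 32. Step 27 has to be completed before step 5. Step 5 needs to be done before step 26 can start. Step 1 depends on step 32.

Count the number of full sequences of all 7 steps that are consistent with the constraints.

14

Step 27 is the only step with nothing required before it, so every ordering starts there.
Systematically extending each partial ordering one step at a time and counting, there are 14 complete orderings.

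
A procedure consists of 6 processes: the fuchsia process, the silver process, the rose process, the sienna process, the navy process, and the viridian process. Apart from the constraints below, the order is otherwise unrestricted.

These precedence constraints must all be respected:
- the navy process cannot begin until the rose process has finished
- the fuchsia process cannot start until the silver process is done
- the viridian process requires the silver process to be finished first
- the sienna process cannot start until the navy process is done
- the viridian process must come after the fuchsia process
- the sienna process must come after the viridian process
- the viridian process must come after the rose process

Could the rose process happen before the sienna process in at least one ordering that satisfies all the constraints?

Yes

The constraints force the rose process before the sienna process, so yes — every valid ordering has the rose process earlier.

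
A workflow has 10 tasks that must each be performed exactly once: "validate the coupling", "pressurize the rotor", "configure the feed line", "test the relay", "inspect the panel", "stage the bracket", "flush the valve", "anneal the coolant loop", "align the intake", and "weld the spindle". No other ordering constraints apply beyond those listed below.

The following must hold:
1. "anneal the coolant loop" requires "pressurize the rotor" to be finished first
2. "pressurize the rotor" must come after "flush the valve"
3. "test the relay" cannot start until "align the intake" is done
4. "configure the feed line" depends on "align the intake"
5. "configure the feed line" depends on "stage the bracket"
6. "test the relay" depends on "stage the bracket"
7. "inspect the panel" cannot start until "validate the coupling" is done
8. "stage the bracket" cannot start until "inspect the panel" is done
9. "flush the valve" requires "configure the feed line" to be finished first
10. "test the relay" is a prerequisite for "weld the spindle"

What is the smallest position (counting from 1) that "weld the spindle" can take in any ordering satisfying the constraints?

Every task that must precede "weld the spindle" has to come before it. Tracing all chains that end at "weld the spindle", those tasks are: "validate the coupling", "test the relay", "inspect the panel", "stage the bracket", "align the intake" — 5 in total.
So at minimum 5 tasks come before "weld the spindle", putting "weld the spindle" no earlier than position 6. That position is achievable by scheduling exactly those predecessors first.

6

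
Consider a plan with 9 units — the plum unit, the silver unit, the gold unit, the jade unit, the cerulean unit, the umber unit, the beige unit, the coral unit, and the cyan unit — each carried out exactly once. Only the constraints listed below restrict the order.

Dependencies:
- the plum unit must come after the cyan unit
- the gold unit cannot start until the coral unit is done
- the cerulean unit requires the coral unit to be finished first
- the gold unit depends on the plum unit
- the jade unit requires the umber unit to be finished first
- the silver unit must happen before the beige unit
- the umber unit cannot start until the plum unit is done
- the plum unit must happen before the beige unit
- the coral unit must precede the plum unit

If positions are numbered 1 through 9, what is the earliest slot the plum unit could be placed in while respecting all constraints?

3

Working backwards through the constraints from the plum unit, its full set of required predecessors is the coral unit, the cyan unit — 2 of them.
With 2 mandatory predecessors, the earliest the plum unit can sit is position 2+1 = 3, and placing just those 2 first achieves it.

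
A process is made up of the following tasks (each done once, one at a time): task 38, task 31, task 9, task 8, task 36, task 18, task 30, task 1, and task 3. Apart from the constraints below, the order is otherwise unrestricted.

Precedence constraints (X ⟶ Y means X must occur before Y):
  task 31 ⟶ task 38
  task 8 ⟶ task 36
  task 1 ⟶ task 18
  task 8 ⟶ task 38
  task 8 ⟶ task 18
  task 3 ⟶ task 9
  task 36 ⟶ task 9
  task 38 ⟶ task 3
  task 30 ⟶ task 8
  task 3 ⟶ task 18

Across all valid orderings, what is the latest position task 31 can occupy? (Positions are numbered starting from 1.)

Every task that must follow task 31 has to come after it. Tracing all chains starting from task 31, those tasks are: task 38, task 9, task 18, task 3 — 4 in total.
With 4 mandatory successors out of 9 tasks total, the latest slot for task 31 is 9−4 = 5, and it's reachable by doing all non-successors before task 31.

5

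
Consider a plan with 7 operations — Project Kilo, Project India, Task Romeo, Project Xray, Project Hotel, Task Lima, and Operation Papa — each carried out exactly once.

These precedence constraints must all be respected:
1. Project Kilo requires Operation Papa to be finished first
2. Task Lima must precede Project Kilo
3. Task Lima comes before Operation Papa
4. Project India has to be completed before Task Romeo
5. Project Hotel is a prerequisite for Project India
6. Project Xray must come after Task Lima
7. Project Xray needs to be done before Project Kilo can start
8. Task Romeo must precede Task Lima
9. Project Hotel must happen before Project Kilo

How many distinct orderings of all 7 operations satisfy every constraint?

Project Hotel is the only operation with nothing required before it, so every ordering starts there.
Enumerating by repeatedly choosing an available operation (one whose prerequisites are all placed) gives 2 distinct complete orderings.

2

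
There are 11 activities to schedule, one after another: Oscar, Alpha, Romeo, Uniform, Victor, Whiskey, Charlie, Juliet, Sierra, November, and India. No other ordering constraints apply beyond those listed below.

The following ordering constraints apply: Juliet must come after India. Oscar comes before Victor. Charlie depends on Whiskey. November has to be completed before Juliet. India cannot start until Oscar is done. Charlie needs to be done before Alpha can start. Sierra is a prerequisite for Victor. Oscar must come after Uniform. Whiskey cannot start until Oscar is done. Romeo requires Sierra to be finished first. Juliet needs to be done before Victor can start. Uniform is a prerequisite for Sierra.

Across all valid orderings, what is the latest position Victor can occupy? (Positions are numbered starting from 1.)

Nothing depends on Victor, so it can be the final activity, position 11.

11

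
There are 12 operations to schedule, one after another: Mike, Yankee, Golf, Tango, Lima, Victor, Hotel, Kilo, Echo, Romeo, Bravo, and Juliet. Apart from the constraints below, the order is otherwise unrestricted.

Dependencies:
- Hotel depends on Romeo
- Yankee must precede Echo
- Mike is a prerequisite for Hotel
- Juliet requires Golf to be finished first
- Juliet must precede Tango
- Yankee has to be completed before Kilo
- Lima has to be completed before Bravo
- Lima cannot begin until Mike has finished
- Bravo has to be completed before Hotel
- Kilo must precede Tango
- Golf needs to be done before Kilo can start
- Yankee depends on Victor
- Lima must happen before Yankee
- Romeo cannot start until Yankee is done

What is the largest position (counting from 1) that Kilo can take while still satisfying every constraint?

The only operation forced after Kilo (directly or by a chain) is Tango.
With 1 mandatory successor out of 12 operations total, the latest slot for Kilo is 12−1 = 11, and it's reachable by doing all non-successors before Kilo.

11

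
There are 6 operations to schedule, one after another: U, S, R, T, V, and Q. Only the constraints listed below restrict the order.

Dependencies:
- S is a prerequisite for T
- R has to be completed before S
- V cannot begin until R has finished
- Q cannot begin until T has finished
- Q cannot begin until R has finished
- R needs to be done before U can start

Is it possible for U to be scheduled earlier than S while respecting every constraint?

Yes

Nothing in the constraints forces S before U — there is no chain from S to U.
That means at least one valid schedule has U before S.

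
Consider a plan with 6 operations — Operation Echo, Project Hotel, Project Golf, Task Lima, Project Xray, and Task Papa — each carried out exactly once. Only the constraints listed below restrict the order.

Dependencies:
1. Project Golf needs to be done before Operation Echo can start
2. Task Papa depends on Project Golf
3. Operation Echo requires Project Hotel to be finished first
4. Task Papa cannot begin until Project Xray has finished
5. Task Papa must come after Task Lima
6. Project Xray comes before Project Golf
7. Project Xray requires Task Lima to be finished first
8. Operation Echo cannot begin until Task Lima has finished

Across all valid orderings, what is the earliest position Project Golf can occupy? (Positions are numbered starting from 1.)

3

The operations that are forced before Project Golf, directly or transitively, are Task Lima, Project Xray. That's 2 operations.
With 2 mandatory predecessors, the earliest Project Golf can sit is position 2+1 = 3, and placing just those 2 first achieves it.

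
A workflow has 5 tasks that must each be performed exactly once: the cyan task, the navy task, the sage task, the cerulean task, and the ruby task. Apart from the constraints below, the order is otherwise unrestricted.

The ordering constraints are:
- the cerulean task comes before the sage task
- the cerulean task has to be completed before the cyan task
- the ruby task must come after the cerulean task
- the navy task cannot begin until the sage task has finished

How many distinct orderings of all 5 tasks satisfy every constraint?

Only the cerulean task has no prerequisites, so it must go first.
Systematically extending each partial ordering one task at a time and counting, there are 12 complete orderings.

12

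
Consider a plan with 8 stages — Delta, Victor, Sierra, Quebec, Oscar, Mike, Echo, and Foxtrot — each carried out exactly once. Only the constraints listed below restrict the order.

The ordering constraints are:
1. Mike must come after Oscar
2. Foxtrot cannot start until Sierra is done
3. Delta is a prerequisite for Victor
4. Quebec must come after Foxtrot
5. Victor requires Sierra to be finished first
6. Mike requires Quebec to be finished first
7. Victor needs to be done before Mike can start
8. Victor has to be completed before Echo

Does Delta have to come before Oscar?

No

Nothing in the constraints links Delta and Oscar; they are unordered relative to each other.
So Delta can come before Oscar or after — it is not forced.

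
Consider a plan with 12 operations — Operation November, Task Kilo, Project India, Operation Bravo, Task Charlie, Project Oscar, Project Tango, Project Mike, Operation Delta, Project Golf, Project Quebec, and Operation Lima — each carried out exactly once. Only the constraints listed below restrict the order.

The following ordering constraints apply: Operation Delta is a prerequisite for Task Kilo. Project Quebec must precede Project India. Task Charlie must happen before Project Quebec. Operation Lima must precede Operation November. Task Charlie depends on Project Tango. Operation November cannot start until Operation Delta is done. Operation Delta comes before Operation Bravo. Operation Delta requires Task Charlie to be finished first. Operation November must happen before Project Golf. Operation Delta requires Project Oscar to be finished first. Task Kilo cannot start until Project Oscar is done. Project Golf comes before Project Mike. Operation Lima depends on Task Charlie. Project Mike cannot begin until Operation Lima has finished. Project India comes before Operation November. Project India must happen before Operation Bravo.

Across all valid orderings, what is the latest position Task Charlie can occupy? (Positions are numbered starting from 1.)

The operations that are forced after Task Charlie, directly or by a chain of constraints, are Operation November, Task Kilo, Project India, Operation Bravo, Project Mike, Operation Delta, Project Golf, Project Quebec, Operation Lima. That's 9 operations.
With 9 mandatory successors out of 12 operations total, the latest slot for Task Charlie is 12−9 = 3, and it's reachable by doing all non-successors before Task Charlie.

3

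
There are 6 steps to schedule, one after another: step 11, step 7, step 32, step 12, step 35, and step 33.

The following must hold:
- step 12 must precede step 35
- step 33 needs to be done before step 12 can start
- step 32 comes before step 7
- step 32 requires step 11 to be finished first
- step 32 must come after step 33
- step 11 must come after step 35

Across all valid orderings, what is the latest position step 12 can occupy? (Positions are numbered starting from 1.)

2

Every step that must follow step 12 has to come after it. Tracing all chains starting from step 12, those steps are: step 11, step 7, step 32, step 35 — 4 in total.
With 4 mandatory successors out of 6 steps total, the latest slot for step 12 is 6−4 = 2, and it's reachable by doing all non-successors before step 12.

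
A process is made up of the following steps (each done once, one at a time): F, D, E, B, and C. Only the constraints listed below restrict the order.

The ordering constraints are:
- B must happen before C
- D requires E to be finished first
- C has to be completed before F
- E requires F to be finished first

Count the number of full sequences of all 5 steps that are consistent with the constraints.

1

B is the only step with nothing required before it, so every ordering starts there.
Continuing from there, at each step only one step has all its prerequisites placed, so the ordering is fully determined — there is exactly 1.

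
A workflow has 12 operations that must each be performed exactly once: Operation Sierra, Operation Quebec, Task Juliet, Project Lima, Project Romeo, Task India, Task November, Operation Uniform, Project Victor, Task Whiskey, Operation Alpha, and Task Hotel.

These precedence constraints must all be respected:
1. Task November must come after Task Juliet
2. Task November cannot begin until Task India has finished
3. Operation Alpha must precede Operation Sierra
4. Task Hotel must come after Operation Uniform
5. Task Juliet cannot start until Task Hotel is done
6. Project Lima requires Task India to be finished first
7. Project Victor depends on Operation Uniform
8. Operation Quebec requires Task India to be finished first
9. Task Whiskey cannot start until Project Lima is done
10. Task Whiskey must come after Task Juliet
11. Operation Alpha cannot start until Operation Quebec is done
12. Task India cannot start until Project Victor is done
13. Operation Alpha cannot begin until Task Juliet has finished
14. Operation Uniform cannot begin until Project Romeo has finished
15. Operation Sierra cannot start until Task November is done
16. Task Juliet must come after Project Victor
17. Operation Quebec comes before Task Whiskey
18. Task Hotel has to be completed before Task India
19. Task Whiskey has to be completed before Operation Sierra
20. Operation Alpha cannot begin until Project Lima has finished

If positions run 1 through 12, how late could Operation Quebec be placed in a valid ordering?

Following every chain forward from Operation Quebec, the operations that must come later are Operation Sierra, Task Whiskey, Operation Alpha — 3 of them.
With 3 mandatory successors out of 12 operations total, the latest slot for Operation Quebec is 12−3 = 9, and it's reachable by doing all non-successors before Operation Quebec.

9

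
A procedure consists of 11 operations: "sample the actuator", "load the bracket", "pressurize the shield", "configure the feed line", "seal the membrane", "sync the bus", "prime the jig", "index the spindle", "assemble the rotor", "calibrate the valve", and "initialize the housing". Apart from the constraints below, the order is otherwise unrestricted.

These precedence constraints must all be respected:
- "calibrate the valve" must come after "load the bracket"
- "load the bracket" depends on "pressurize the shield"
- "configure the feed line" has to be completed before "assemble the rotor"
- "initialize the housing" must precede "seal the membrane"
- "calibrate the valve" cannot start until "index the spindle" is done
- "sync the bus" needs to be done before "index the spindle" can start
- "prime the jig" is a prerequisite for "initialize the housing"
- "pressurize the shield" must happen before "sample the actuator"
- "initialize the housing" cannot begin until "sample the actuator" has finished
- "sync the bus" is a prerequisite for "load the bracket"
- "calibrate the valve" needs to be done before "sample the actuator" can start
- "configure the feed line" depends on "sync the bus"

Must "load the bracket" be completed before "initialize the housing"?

Yes

There is a constraint chain "load the bracket" → "calibrate the valve" → "sample the actuator" → "initialize the housing".
So "load the bracket" must precede "initialize the housing" in any valid ordering.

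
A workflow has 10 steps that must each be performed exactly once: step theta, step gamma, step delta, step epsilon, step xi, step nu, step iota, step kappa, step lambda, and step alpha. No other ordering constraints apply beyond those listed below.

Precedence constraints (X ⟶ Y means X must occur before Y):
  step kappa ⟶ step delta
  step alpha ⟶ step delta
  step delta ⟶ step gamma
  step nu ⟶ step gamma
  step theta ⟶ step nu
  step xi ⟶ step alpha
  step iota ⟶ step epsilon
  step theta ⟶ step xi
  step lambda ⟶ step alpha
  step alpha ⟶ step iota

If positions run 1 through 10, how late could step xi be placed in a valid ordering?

The steps that are forced after step xi, directly or by a chain of constraints, are step gamma, step delta, step epsilon, step iota, step alpha. That's 5 steps.
With 5 mandatory successors out of 10 steps total, the latest slot for step xi is 10−5 = 5, and it's reachable by doing all non-successors before step xi.

5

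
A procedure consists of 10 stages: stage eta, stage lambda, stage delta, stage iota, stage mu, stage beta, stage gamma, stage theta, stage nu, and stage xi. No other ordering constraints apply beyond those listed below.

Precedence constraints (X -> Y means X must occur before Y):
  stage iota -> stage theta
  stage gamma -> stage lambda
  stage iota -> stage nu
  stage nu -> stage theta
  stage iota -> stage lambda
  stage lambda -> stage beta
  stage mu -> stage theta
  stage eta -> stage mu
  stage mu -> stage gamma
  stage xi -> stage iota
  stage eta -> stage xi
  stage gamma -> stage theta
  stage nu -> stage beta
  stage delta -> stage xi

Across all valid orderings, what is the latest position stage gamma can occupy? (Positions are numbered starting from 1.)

7

The stages that are forced after stage gamma, directly or by a chain of constraints, are stage lambda, stage beta, stage theta. That's 3 stages.
With 3 mandatory successors out of 10 stages total, the latest slot for stage gamma is 10−3 = 7, and it's reachable by doing all non-successors before stage gamma.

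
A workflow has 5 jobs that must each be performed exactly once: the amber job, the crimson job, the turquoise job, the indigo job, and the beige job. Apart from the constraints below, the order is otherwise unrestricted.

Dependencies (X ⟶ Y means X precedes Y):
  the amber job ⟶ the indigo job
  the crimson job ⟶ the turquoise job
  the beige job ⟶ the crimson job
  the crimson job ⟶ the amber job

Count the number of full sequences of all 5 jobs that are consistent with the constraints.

3

Only the beige job has no prerequisites, so it must go first.
Enumerating by repeatedly choosing an available job (one whose prerequisites are all placed) gives 3 distinct complete orderings.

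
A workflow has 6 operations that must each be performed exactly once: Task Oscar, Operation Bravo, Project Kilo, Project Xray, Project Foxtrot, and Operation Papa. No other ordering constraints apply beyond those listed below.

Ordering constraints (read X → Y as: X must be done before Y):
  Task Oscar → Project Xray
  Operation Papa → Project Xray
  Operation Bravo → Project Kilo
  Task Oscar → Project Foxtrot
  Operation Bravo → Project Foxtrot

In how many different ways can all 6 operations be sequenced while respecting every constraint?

The operations with no prerequisites are Task Oscar, Operation Bravo, Operation Papa; any of them can be placed first.
Counting all ways to extend the partial order to a total order gives 61.

61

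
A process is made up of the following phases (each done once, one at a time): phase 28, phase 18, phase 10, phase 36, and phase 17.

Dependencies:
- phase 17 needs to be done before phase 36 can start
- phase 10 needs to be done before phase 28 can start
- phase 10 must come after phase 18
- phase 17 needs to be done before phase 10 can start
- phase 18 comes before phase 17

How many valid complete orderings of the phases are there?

3

Only phase 18 has no prerequisites, so it must go first.
Systematically extending each partial ordering one phase at a time and counting, there are 3 complete orderings.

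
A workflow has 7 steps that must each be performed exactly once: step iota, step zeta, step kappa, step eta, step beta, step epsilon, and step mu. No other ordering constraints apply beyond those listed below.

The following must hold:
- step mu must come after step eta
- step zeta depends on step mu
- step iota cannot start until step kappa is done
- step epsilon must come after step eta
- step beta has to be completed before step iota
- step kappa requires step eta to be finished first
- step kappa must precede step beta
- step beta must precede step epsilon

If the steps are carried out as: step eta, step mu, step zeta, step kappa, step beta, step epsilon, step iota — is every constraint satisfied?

Yes

Every stated constraint is respected: step eta sits at position 1, ahead of step epsilon at position 6, and each of the other listed pairs likewise has the predecessor earlier in the sequence.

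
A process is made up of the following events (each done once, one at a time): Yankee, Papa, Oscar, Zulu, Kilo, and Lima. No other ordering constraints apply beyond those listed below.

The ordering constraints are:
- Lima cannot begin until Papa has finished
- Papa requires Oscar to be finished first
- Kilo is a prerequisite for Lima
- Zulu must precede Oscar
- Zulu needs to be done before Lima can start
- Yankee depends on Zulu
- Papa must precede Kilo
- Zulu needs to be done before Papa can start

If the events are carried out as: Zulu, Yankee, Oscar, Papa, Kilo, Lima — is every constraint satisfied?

Yes

Every stated constraint is respected: Zulu sits at position 1, ahead of Lima at position 6, and each of the other listed pairs likewise has the predecessor earlier in the sequence.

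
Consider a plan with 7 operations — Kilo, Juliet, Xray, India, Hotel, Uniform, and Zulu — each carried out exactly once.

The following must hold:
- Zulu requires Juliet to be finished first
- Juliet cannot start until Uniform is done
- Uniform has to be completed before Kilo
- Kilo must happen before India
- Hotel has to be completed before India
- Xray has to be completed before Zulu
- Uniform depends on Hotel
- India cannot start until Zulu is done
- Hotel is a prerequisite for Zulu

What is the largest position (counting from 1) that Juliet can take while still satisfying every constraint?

5

The operations that are forced after Juliet, directly or by a chain of constraints, are India, Zulu. That's 2 operations.
So at least 2 operations follow Juliet, putting Juliet no later than position 5. That position is achievable by scheduling everything else first.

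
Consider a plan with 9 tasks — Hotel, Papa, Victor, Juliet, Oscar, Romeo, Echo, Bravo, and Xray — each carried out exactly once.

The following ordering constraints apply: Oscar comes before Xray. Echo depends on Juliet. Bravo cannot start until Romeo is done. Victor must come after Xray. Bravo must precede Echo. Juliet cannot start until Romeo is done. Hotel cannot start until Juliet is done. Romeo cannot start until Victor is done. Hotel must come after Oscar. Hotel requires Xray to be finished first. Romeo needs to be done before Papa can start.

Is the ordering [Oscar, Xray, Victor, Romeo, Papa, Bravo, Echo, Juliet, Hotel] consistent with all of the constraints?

No

The sequence places Echo ahead of Juliet.
Since Juliet is required before Echo, the ordering is invalid.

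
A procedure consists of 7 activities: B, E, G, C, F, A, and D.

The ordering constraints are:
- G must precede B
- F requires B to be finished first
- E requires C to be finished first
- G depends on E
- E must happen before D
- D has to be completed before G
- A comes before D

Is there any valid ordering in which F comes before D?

The constraints give a chain D → G → B → F, which forces D before F.
So no valid ordering can have F before D.

No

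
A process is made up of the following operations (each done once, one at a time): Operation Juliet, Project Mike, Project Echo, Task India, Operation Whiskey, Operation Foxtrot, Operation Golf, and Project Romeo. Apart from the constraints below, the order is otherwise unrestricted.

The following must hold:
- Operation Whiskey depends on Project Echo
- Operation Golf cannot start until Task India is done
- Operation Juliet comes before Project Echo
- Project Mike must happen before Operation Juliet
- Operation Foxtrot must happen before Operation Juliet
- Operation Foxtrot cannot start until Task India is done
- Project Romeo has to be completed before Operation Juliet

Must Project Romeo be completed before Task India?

No

Project Romeo and Task India are not related by any chain of constraints.
So Project Romeo can come before Task India or after — it is not forced.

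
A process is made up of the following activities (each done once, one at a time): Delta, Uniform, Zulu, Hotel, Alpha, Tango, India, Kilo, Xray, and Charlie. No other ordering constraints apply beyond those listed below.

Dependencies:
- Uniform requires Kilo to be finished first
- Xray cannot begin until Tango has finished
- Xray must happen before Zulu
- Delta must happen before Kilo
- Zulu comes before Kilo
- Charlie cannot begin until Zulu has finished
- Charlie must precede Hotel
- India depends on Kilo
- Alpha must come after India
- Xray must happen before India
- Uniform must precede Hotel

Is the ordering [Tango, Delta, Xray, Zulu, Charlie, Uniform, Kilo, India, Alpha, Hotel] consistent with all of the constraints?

No

The sequence places Uniform ahead of Kilo.
Since Kilo is required before Uniform, the ordering is invalid.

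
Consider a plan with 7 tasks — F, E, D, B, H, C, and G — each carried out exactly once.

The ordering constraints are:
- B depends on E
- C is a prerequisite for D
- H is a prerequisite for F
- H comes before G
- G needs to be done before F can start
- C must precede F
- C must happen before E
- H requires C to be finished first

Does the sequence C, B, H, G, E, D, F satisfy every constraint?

No

The sequence places B ahead of E.
Since E is required before B, the ordering is invalid.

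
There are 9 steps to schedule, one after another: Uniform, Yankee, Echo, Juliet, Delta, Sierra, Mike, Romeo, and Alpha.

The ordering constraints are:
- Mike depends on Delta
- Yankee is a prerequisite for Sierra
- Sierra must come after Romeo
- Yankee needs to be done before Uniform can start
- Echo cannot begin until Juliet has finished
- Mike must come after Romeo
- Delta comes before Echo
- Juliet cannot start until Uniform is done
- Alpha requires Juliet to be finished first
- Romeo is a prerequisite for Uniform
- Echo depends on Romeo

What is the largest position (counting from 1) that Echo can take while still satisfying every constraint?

9

No constraint forces any step after Echo, so it can be placed last, in position 9.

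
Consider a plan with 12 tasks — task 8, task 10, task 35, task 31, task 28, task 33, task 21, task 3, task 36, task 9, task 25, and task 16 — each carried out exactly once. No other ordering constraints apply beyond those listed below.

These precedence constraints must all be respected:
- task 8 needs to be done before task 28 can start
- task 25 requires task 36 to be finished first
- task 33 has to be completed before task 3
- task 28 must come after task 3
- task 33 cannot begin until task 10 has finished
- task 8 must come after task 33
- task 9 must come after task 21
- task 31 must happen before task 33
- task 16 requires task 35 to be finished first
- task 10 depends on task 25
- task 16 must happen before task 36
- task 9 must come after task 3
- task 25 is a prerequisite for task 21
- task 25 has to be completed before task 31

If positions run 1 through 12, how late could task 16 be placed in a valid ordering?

Every task that must follow task 16 has to come after it. Tracing all chains starting from task 16, those tasks are: task 8, task 10, task 31, task 28, task 33, task 21, task 3, task 36, task 9, task 25 — 10 in total.
So at least 10 tasks follow task 16, putting task 16 no later than position 2. That position is achievable by scheduling everything else first.

2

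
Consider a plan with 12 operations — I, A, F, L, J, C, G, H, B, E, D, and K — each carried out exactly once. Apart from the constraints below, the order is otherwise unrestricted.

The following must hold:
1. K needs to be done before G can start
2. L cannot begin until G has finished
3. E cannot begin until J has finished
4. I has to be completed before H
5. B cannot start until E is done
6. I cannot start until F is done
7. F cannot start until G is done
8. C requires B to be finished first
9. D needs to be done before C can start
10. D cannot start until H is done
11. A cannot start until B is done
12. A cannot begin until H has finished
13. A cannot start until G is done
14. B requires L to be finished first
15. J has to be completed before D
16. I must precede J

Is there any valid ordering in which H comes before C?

Yes

The constraints force H before C, so yes — every valid ordering has H earlier.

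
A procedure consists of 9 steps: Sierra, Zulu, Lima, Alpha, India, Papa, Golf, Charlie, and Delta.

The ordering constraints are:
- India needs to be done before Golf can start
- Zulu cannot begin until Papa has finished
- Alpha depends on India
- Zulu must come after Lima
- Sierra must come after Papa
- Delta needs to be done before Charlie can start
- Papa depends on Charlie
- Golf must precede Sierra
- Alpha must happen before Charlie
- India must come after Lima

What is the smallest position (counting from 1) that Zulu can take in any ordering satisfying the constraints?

Every step that must precede Zulu has to come before it. Tracing all chains that end at Zulu, those steps are: Lima, Alpha, India, Papa, Charlie, Delta — 6 in total.
So at minimum 6 steps come before Zulu, putting Zulu no earlier than position 7. That position is achievable by scheduling exactly those predecessors first.

7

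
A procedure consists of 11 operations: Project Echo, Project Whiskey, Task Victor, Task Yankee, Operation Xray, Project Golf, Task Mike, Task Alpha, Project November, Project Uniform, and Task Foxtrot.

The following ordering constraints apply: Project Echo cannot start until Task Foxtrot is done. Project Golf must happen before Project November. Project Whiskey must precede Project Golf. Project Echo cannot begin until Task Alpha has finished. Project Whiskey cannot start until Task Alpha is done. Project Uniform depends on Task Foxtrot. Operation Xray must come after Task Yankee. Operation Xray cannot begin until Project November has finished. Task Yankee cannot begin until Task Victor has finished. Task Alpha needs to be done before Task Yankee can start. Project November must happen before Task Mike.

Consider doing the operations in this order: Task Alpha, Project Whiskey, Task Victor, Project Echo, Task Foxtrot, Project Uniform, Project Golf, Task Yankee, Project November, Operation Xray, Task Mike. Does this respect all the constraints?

In the proposed order, Project Echo appears before Task Foxtrot.
Since Task Foxtrot is required before Project Echo, the ordering is invalid.

No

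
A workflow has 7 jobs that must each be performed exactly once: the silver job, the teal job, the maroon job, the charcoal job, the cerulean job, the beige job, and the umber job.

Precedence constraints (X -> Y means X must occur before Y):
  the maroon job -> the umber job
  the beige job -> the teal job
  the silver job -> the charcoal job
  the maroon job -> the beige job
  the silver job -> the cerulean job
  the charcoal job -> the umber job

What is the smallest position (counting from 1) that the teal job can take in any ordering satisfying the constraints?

Every job that must precede the teal job has to come before it. Tracing all chains that end at the teal job, those jobs are: the maroon job, the beige job — 2 in total.
So at minimum 2 jobs come before the teal job, putting the teal job no earlier than position 3. That position is achievable by scheduling exactly those predecessors first.

3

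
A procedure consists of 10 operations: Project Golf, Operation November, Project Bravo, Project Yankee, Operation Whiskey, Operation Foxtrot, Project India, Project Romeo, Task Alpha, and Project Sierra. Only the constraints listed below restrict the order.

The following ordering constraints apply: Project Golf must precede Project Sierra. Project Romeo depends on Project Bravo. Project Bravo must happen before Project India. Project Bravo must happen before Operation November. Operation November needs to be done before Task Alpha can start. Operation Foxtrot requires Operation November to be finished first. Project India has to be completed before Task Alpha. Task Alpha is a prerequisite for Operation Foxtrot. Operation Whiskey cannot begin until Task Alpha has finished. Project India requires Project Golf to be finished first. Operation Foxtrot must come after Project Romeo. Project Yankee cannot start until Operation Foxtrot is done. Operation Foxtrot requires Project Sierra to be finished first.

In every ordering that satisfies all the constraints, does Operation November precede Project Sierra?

No chain of constraints connects Operation November to Project Sierra in either direction.
So Operation November can come before Project Sierra or after — it is not forced.

No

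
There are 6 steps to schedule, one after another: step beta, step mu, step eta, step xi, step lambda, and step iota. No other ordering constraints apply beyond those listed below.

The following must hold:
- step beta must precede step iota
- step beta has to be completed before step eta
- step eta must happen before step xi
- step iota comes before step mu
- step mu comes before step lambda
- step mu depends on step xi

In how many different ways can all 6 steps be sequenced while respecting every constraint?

Step beta is the only step with nothing required before it, so every ordering starts there.
Enumerating by repeatedly choosing an available step (one whose prerequisites are all placed) gives 3 distinct complete orderings.

3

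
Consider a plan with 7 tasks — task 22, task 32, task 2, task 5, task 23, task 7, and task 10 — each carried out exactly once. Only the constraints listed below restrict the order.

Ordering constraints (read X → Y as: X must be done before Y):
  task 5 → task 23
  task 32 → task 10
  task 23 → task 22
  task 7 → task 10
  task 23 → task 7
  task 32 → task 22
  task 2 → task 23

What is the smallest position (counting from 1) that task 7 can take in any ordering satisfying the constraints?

4

Every task that must precede task 7 has to come before it. Tracing all chains that end at task 7, those tasks are: task 2, task 5, task 23 — 3 in total.
With 3 mandatory predecessors, the earliest task 7 can sit is position 3+1 = 4, and placing just those 3 first achieves it.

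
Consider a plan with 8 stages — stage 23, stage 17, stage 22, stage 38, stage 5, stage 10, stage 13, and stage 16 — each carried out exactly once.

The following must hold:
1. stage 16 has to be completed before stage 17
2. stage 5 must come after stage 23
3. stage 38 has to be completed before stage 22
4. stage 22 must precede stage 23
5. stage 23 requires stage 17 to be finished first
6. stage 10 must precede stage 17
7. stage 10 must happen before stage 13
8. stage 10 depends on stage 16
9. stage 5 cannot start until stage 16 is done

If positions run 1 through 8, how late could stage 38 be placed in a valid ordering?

5

Following every chain forward from stage 38, the stages that must come later are stage 23, stage 22, stage 5 — 3 of them.
So at least 3 stages follow stage 38, putting stage 38 no later than position 5. That position is achievable by scheduling everything else first.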